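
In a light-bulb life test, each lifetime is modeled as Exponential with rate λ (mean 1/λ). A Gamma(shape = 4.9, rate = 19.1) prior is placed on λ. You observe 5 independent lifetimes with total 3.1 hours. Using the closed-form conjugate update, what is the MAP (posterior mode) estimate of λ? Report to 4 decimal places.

With a Gamma(shape α, rate β) prior on the exponential rate λ, the posterior after n observations with total T = Σxᵢ is Gamma(α+n, β+T).
Posterior: Gamma(4.9+5, 19.1+3.1) = Gamma(9.9, 22.2).
Mode = (α−1)/β = 0.4009.

0.4009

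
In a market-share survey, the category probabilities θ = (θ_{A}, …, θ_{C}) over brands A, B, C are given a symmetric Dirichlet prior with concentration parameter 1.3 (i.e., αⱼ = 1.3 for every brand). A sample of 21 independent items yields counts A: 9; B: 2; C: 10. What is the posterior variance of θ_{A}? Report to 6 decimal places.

0.009365

The Dirichlet prior is conjugate to the Multinomial likelihood: each posterior αⱼ = prior αⱼ + observed count nⱼ.
Posterior concentration: (10.3, 3.3, 11.3), total = 24.9.
Var[θ_j] = α_j(Σα−α_j)/((Σα)²(Σα+1)) = 10.3·14.6/(24.9²·25.9) = 0.009365.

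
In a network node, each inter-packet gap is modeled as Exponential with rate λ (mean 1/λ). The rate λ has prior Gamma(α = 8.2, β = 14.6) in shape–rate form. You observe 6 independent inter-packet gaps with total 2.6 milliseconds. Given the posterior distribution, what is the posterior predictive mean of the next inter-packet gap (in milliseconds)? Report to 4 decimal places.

With a Gamma(shape α, rate β) prior on the exponential rate λ, the posterior after n observations with total T = Σxᵢ is Gamma(α+n, β+T).
Posterior: Gamma(8.2+6, 14.6+2.6) = Gamma(14.2, 17.2).
The predictive distribution for the next observation is Lomax; its mean is β/(α−1) = 17.2/13.2 = 1.3030.

1.3030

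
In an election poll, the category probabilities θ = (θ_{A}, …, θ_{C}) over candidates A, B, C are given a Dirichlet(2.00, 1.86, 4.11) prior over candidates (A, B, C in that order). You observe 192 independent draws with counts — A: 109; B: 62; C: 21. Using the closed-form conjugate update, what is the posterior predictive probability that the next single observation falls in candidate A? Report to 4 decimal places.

The Dirichlet prior is conjugate to the Multinomial likelihood: each posterior αⱼ = prior αⱼ + observed count nⱼ.
Posterior concentration: (111.00, 63.86, 25.11), total = 199.97.
P(next = A | data) = α_{A}/Σα = 0.5551.

0.5551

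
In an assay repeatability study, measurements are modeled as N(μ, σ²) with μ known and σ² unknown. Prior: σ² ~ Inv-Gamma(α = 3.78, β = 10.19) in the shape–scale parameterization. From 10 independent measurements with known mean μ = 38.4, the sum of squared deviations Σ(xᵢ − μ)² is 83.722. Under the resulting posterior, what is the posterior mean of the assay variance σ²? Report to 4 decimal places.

6.6904

With known mean μ and an Inverse-Gamma(α, β) prior on σ², the Normal likelihood is conjugate: posterior is Inv-Gamma(α + n/2, β + Σ(xᵢ−μ)²/2).
Posterior: Inv-Gamma(3.78 + 10/2, 10.19 + 83.722/2) = Inv-Gamma(8.78, 52.0510).
E[σ²|data] = β/(α−1) = 52.0510/7.78 = 6.6904.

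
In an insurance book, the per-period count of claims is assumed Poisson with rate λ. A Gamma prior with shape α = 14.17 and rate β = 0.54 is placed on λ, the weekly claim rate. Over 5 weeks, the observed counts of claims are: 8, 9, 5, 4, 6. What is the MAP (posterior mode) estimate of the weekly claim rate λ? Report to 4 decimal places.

With a Gamma(shape α, rate β) prior, the Poisson likelihood is conjugate: the posterior is Gamma(α + ΣXᵢ, β + n).
Sum of counts S = 32 over n = 5 weeks.
Posterior: Gamma(α+S, β+n) = Gamma(14.17+32, 0.54+5) = Gamma(46.17, 5.54).
Mode of Gamma(α,β) for α≥1 is (α−1)/β = 45.17/5.54 = 8.1534.

8.1534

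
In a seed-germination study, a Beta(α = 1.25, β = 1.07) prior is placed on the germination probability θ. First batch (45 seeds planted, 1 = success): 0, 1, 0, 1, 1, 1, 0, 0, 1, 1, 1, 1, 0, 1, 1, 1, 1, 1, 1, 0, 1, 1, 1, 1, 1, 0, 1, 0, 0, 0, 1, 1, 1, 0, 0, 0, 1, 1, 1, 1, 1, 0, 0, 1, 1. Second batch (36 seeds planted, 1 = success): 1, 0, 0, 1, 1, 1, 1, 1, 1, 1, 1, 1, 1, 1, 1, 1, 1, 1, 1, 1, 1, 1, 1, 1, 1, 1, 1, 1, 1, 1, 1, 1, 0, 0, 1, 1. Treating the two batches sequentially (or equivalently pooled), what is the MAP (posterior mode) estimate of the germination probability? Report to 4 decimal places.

The Beta prior is conjugate to a Binomial/Bernoulli likelihood; the update adds successes to α and failures to β.
After batch 1: Beta(1.25+30, 1.07+15) = Beta(31.25, 16.07).
After batch 2: Beta(31.25+32, 16.07+4) = Beta(63.25, 20.07).
Mode of Beta(a,b) for a,b>1 is (a−1)/(a+b−2) = 62.25/81.32 = 0.7655.

0.7655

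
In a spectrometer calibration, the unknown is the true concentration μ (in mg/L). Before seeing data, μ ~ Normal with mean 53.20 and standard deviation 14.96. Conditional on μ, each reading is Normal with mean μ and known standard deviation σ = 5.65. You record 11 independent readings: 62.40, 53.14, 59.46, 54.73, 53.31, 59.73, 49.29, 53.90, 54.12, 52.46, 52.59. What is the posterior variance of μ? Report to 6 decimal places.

2.864896

For Normal data with known variance σ², a Normal(μ₀, σ₀²) prior on μ is conjugate. Posterior precision = 1/σ₀² + n/σ²; posterior mean is the precision-weighted average of μ₀ and x̄.
σ₀² = 14.96² = 223.8016, σ² = 5.65² = 31.9225; σ² + n·σ₀² = 31.9225 + 11·223.8016 = 2493.7401.
Posterior precision = 1/σ₀² + n/σ² = 1/223.8016 + 11/31.9225 = (σ² + n·σ₀²)/(σ₀²σ²) = 2493.7401/(223.8016·31.9225); posterior variance σₙ² = σ₀²σ²/(σ² + n·σ₀²) = 223.8016·31.9225/2493.7401 = 2.864896.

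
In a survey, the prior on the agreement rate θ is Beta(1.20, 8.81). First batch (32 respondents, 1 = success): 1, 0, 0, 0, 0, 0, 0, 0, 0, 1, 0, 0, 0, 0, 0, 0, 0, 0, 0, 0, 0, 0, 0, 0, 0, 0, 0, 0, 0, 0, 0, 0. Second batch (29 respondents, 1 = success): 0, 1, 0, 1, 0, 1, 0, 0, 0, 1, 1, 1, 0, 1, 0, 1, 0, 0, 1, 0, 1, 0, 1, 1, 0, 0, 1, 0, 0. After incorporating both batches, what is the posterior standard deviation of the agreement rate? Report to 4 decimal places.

The Beta prior is conjugate to a Binomial/Bernoulli likelihood; the update adds successes to α and failures to β.
After batch 1: Beta(1.20+2, 8.81+30) = Beta(3.20, 38.81).
After batch 2: Beta(3.20+13, 38.81+16) = Beta(16.20, 54.81).
Var = αβ/((α+β)²(α+β+1)) = 16.20·54.81/(71.01²·72.01) = 0.00244536; SD = √0.00244536 = 0.0495.

0.0495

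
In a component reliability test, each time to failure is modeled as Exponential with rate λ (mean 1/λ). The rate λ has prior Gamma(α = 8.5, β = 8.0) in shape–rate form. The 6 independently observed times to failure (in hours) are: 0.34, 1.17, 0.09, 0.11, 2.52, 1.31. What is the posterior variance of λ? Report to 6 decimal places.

With a Gamma(shape α, rate β) prior on the exponential rate λ, the posterior after n observations with total T = Σxᵢ is Gamma(α+n, β+T).
Sum of observations T = 5.54 hours; n = 6.
Posterior: Gamma(8.5+6, 8.0+5.54) = Gamma(14.5, 13.54).
Var = α/β² = 0.079092.

0.079092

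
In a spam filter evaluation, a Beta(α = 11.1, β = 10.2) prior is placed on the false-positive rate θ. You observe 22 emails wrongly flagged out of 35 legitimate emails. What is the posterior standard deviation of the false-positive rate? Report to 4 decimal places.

0.0650

The Beta prior is conjugate to a Binomial/Bernoulli likelihood; the update adds successes to α and failures to β.
Posterior: Beta(α+k, β+n−k) = Beta(11.1+22, 10.2+13) = Beta(33.1, 23.2).
Var = αβ/((α+β)²(α+β+1)) = 33.1·23.2/(56.3²·57.3) = 0.00422809; SD = √0.00422809 = 0.0650.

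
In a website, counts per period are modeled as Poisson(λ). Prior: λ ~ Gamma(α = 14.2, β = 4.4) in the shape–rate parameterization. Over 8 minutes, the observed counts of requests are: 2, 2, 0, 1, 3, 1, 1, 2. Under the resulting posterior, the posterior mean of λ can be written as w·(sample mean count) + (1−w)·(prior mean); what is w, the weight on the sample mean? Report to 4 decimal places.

0.6452

With a Gamma(shape α, rate β) prior, the Poisson likelihood is conjugate: the posterior is Gamma(α + ΣXᵢ, β + n).
Posterior mean = (α₀+S)/(β₀+n) = [n/(β₀+n)]·(S/n) + [β₀/(β₀+n)]·(α₀/β₀), so only n and β₀ enter the weight.
Weight on data w = n/(β₀+n) = 8/(4.4+8) = 8/12.4 = 0.6452.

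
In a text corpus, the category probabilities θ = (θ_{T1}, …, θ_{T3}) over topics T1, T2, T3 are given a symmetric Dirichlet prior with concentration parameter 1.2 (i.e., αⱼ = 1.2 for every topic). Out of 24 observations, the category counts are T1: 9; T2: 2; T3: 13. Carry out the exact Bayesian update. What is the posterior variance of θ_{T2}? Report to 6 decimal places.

0.003584

The Dirichlet prior is conjugate to the Multinomial likelihood: each posterior αⱼ = prior αⱼ + observed count nⱼ.
Posterior concentration: (10.2, 3.2, 14.2), total = 27.6.
Var[θ_j] = α_j(Σα−α_j)/((Σα)²(Σα+1)) = 3.2·24.4/(27.6²·28.6) = 0.003584.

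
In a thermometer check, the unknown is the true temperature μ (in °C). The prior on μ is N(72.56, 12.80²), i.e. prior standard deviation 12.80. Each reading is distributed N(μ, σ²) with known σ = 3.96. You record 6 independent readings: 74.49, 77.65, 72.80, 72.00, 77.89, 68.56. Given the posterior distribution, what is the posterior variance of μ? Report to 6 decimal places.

For Normal data with known variance σ², a Normal(μ₀, σ₀²) prior on μ is conjugate. Posterior precision = 1/σ₀² + n/σ²; posterior mean is the precision-weighted average of μ₀ and x̄.
σ₀² = 12.80² = 163.84, σ² = 3.96² = 15.6816; σ² + n·σ₀² = 15.6816 + 6·163.84 = 998.7216.
Posterior precision = 1/σ₀² + n/σ² = 1/163.84 + 6/15.6816 = (σ² + n·σ₀²)/(σ₀²σ²) = 998.7216/(163.84·15.6816); posterior variance σₙ² = σ₀²σ²/(σ² + n·σ₀²) = 163.84·15.6816/998.7216 = 2.572562.

2.572562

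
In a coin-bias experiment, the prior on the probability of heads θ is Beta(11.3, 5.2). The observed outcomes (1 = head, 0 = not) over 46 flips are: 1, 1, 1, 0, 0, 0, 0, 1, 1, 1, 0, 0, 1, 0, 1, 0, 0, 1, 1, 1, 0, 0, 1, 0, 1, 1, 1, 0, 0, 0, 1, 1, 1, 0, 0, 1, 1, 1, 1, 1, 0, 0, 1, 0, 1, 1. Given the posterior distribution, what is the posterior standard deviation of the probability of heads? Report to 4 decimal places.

The Beta prior is conjugate to a Binomial/Bernoulli likelihood; the update adds successes to α and failures to β.
Posterior: Beta(α+k, β+n−k) = Beta(11.3+26, 5.2+20) = Beta(37.3, 25.2).
Var = αβ/((α+β)²(α+β+1)) = 37.3·25.2/(62.5²·63.5) = 0.00378945; SD = √0.00378945 = 0.0616.

0.0616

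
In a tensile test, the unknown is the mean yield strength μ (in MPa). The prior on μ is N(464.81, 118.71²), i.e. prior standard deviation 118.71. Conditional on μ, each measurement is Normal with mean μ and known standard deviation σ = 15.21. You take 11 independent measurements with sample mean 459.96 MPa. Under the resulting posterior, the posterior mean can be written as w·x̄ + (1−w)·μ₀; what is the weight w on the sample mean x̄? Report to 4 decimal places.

For Normal data with known variance σ², a Normal(μ₀, σ₀²) prior on μ is conjugate. Posterior precision = 1/σ₀² + n/σ²; posterior mean is the precision-weighted average of μ₀ and x̄.
σ₀² = 118.71² = 14092.0641, σ² = 15.21² = 231.3441. Prior precision 1/σ₀² = 1/14092.0641; data precision n/σ² = 11/231.3441.
w = (n/σ²)/(1/σ₀² + n/σ²) = n·σ₀²/(σ² + n·σ₀²) = 11·14092.0641/(231.3441 + 11·14092.0641) = 155012.7051/155244.0492 = 0.9985.

0.9985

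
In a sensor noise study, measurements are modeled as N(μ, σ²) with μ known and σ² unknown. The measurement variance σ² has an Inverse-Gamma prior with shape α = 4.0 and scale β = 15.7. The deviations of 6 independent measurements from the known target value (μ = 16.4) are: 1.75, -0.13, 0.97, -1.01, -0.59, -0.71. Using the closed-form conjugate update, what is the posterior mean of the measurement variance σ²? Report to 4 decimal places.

3.1077

With known mean μ and an Inverse-Gamma(α, β) prior on σ², the Normal likelihood is conjugate: posterior is Inv-Gamma(α + n/2, β + Σ(xᵢ−μ)²/2).
Σ(xᵢ−μ)² = (1.75)² + (-0.13)² + (0.97)² + (-1.01)² + (-0.59)² + (-0.71)² = 5.8926.
Posterior: Inv-Gamma(4.0 + 6/2, 15.7 + 5.8926/2) = Inv-Gamma(7.00, 18.64630).
E[σ²|data] = β/(α−1) = 18.64630/6.00 = 3.1077.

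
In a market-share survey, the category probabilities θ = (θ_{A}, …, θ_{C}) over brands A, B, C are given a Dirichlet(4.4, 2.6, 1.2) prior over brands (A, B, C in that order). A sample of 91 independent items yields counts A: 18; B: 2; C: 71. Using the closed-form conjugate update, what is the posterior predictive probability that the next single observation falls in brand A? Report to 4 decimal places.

The Dirichlet prior is conjugate to the Multinomial likelihood: each posterior αⱼ = prior αⱼ + observed count nⱼ.
Posterior concentration: (22.4, 4.6, 72.2), total = 99.2.
P(next = A | data) = α_{A}/Σα = 0.2258.

0.2258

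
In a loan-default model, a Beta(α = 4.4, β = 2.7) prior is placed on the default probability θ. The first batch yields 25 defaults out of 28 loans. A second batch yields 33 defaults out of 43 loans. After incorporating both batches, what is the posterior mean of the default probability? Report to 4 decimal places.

0.7990

The Beta prior is conjugate to a Binomial/Bernoulli likelihood; the update adds successes to α and failures to β.
After batch 1: Beta(4.4+25, 2.7+3) = Beta(29.4, 5.7).
After batch 2: Beta(29.4+33, 5.7+10) = Beta(62.4, 15.7).
Posterior mean = α/(α+β) = 62.4/78.1 = 0.7990.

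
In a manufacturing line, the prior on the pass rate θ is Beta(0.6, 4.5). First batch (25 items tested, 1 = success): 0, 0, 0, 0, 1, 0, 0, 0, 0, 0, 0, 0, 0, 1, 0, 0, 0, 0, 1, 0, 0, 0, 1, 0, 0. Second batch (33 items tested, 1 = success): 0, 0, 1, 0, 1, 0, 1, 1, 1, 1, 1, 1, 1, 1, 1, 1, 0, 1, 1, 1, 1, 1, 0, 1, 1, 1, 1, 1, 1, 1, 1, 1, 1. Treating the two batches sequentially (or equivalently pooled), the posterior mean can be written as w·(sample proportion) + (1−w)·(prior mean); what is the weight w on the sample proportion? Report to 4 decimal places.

The Beta prior is conjugate to a Binomial/Bernoulli likelihood; the update adds successes to α and failures to β.
Total number of items tested: n = 25 + 33 = 58.
Posterior mean = (α₀+k)/(α₀+β₀+n) = [n/(α₀+β₀+n)]·(k/n) + [(α₀+β₀)/(α₀+β₀+n)]·α₀/(α₀+β₀), so only n and the prior enter the weight.
The weight on the data is w = n/(α₀+β₀+n) = 58/(0.6+4.5+58) = 58/63.1 = 0.9192.

0.9192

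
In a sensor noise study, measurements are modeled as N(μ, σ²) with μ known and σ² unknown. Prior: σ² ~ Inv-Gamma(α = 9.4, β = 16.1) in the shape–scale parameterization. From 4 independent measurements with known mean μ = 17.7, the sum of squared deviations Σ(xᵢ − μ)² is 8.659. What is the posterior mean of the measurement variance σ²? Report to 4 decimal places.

With known mean μ and an Inverse-Gamma(α, β) prior on σ², the Normal likelihood is conjugate: posterior is Inv-Gamma(α + n/2, β + Σ(xᵢ−μ)²/2).
Posterior: Inv-Gamma(9.4 + 4/2, 16.1 + 8.659/2) = Inv-Gamma(11.40, 20.4295).
E[σ²|data] = β/(α−1) = 20.4295/10.40 = 1.9644.

1.9644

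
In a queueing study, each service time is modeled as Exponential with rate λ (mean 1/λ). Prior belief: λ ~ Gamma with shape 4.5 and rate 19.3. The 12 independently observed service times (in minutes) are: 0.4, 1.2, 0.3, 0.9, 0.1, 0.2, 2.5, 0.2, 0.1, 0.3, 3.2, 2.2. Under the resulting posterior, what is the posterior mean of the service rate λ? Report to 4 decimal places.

With a Gamma(shape α, rate β) prior on the exponential rate λ, the posterior after n observations with total T = Σxᵢ is Gamma(α+n, β+T).
Sum of observations T = 11.6 minutes; n = 12.
Posterior: Gamma(4.5+12, 19.3+11.6) = Gamma(16.5, 30.9).
Posterior mean of λ = α/β = 16.5/30.9 = 0.5340.

0.5340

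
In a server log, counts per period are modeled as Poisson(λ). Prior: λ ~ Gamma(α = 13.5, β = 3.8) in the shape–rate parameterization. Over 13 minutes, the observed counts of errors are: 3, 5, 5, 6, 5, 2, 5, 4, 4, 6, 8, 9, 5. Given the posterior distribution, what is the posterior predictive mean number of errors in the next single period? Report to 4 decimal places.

4.7917

With a Gamma(shape α, rate β) prior, the Poisson likelihood is conjugate: the posterior is Gamma(α + ΣXᵢ, β + n).
Sum of counts S = 67 over n = 13 minutes.
Posterior: Gamma(α+S, β+n) = Gamma(13.5+67, 3.8+13) = Gamma(80.5, 16.8).
The predictive distribution for one future period is NegBinom with mean α/β = 4.7917.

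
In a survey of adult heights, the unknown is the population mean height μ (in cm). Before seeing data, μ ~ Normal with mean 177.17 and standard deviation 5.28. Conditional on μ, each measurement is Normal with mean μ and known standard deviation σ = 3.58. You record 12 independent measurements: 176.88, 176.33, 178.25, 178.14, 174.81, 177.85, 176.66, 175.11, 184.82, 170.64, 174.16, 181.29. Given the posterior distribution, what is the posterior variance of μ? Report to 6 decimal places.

For Normal data with known variance σ², a Normal(μ₀, σ₀²) prior on μ is conjugate. Posterior precision = 1/σ₀² + n/σ²; posterior mean is the precision-weighted average of μ₀ and x̄.
σ₀² = 5.28² = 27.8784, σ² = 3.58² = 12.8164; σ² + n·σ₀² = 12.8164 + 12·27.8784 = 347.3572.
Posterior precision = 1/σ₀² + n/σ² = 1/27.8784 + 12/12.8164 = (σ² + n·σ₀²)/(σ₀²σ²) = 347.3572/(27.8784·12.8164); posterior variance σₙ² = σ₀²σ²/(σ² + n·σ₀²) = 27.8784·12.8164/347.3572 = 1.028626.

1.028626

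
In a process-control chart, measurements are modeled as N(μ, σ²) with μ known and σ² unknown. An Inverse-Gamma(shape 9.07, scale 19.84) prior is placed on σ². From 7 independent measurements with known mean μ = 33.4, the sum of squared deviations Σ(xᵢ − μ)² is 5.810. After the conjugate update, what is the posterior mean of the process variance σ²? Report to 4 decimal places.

1.9659

With known mean μ and an Inverse-Gamma(α, β) prior on σ², the Normal likelihood is conjugate: posterior is Inv-Gamma(α + n/2, β + Σ(xᵢ−μ)²/2).
Posterior: Inv-Gamma(9.07 + 7/2, 19.84 + 5.810/2) = Inv-Gamma(12.57, 22.7450).
E[σ²|data] = β/(α−1) = 22.7450/11.57 = 1.9659.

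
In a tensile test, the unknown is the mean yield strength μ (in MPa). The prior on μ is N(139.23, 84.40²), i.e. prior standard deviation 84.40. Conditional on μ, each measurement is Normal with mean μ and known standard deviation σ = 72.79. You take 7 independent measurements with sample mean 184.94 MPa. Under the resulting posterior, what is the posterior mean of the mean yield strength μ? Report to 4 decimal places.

180.5495

For Normal data with known variance σ², a Normal(μ₀, σ₀²) prior on μ is conjugate. Posterior precision = 1/σ₀² + n/σ²; posterior mean is the precision-weighted average of μ₀ and x̄.
n·x̄ = 7·184.94 = 1294.58.
σ₀² = 84.40² = 7123.36, σ² = 72.79² = 5298.3841; σ² + n·σ₀² = 5298.3841 + 7·7123.36 = 55161.9041.
Posterior mean = (μ₀/σ₀² + n·x̄/σ²)/(1/σ₀² + n/σ²) = (σ²·μ₀ + σ₀²·n·x̄)/(σ² + n·σ₀²) = (5298.3841·139.23 + 7123.36·1294.58)/55161.9041 = 9959453.407043/55161.9041 = 180.5495.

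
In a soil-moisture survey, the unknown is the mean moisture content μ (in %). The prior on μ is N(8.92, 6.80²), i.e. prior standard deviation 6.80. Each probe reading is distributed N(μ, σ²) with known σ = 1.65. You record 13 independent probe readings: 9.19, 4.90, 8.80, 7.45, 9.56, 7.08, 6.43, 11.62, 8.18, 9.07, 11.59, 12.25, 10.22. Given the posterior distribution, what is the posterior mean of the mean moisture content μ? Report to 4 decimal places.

For Normal data with known variance σ², a Normal(μ₀, σ₀²) prior on μ is conjugate. Posterior precision = 1/σ₀² + n/σ²; posterior mean is the precision-weighted average of μ₀ and x̄.
Σxᵢ = 9.19 + 4.90 + 8.80 + 7.45 + 9.56 + 7.08 + 6.43 + 11.62 + 8.18 + 9.07 + 11.59 + 12.25 + 10.22 = 116.34, so n·x̄ = 116.34.
σ₀² = 6.80² = 46.24, σ² = 1.65² = 2.7225; σ² + n·σ₀² = 2.7225 + 13·46.24 = 603.8425.
Posterior mean = (μ₀/σ₀² + n·x̄/σ²)/(1/σ₀² + n/σ²) = (σ²·μ₀ + σ₀²·n·x̄)/(σ² + n·σ₀²) = (2.7225·8.92 + 46.24·116.34)/603.8425 = 5403.8463/603.8425 = 8.9491.

8.9491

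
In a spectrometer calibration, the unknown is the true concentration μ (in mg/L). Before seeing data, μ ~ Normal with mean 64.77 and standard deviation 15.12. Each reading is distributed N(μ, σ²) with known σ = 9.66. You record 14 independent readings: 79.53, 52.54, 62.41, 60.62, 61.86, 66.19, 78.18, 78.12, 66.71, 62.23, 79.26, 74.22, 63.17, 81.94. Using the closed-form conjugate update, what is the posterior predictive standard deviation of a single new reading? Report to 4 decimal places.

9.9896

For Normal data with known variance σ², a Normal(μ₀, σ₀²) prior on μ is conjugate. Posterior precision = 1/σ₀² + n/σ²; posterior mean is the precision-weighted average of μ₀ and x̄.
σ₀² = 15.12² = 228.6144, σ² = 9.66² = 93.3156; σ² + n·σ₀² = 93.3156 + 14·228.6144 = 3293.9172.
Posterior precision = 1/σ₀² + n/σ² = 1/228.6144 + 14/93.3156 = (σ² + n·σ₀²)/(σ₀²σ²) = 3293.9172/(228.6144·93.3156); posterior variance σₙ² = σ₀²σ²/(σ² + n·σ₀²) = 228.6144·93.3156/3293.9172 = 6.476571.
Predictive variance for one new observation = σₙ² + σ² = 228.6144·93.3156/3293.9172 + 93.3156 = σ²·(σ₀² + 3293.9172)/3293.9172 = 93.3156·3522.5316/3293.9172 = 99.792171; SD = √(93.3156·3522.5316/3293.9172) = 9.9896.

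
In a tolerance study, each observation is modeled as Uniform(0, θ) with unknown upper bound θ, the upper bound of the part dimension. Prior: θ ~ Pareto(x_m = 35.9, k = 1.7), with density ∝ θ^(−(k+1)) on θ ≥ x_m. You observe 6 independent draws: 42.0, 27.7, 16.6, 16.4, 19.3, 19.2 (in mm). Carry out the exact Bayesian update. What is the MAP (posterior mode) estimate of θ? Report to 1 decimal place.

42.0

A Pareto(scale x_m, shape k) prior on the upper bound θ of Uniform(0, θ) is conjugate: posterior is Pareto(max(x_m, max xᵢ), k + n).
Sample maximum = 42.0; prior scale x_m = 35.9 → posterior scale = max = 42.0.
Posterior shape = 1.7 + 6 = 7.7.
The Pareto density is decreasing on [x_m, ∞), so the mode is x_m = 42.0.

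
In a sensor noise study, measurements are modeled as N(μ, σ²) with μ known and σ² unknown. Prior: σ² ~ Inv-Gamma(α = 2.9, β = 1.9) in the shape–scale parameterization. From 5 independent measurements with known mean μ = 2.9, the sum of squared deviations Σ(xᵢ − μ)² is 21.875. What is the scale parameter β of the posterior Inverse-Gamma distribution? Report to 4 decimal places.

12.8375

With known mean μ and an Inverse-Gamma(α, β) prior on σ², the Normal likelihood is conjugate: posterior is Inv-Gamma(α + n/2, β + Σ(xᵢ−μ)²/2).
Posterior: Inv-Gamma(2.9 + 5/2, 1.9 + 21.875/2) = Inv-Gamma(5.40, 12.8375).
Posterior β = 12.8375.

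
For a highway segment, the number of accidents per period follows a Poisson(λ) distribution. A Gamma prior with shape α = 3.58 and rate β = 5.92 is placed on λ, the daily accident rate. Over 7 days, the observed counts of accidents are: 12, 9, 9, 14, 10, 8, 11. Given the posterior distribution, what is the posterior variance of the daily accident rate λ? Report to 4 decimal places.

With a Gamma(shape α, rate β) prior, the Poisson likelihood is conjugate: the posterior is Gamma(α + ΣXᵢ, β + n).
Sum of counts S = 73 over n = 7 days.
Posterior: Gamma(α+S, β+n) = Gamma(3.58+73, 5.92+7) = Gamma(76.58, 12.92).
Var = α/β² = 76.58/12.92² = 0.4588.

0.4588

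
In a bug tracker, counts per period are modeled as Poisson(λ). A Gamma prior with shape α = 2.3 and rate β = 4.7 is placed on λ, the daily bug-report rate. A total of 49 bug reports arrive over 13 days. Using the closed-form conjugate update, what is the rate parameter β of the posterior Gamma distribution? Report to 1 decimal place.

17.7

With a Gamma(shape α, rate β) prior, the Poisson likelihood is conjugate: the posterior is Gamma(α + ΣXᵢ, β + n).
Posterior: Gamma(α+S, β+n) = Gamma(2.3+49, 4.7+13) = Gamma(51.3, 17.7).
Posterior β = 17.7.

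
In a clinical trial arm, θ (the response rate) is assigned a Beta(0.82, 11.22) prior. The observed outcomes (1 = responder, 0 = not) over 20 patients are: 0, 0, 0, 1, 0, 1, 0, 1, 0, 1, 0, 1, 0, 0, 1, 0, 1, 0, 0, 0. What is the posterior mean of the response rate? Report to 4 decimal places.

0.2441

The Beta prior is conjugate to a Binomial/Bernoulli likelihood; the update adds successes to α and failures to β.
Posterior: Beta(α+k, β+n−k) = Beta(0.82+7, 11.22+13) = Beta(7.82, 24.22).
Posterior mean = α/(α+β) = 7.82/32.04 = 0.2441.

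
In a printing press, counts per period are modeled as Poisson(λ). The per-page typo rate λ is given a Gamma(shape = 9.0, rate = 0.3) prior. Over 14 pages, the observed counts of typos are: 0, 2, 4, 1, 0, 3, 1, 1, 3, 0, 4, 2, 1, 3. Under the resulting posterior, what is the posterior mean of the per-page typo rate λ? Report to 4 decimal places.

2.3776

With a Gamma(shape α, rate β) prior, the Poisson likelihood is conjugate: the posterior is Gamma(α + ΣXᵢ, β + n).
Sum of counts S = 25 over n = 14 pages.
Posterior: Gamma(α+S, β+n) = Gamma(9.0+25, 0.3+14) = Gamma(34.0, 14.3).
Posterior mean = α/β = 34.0/14.3 = 2.3776.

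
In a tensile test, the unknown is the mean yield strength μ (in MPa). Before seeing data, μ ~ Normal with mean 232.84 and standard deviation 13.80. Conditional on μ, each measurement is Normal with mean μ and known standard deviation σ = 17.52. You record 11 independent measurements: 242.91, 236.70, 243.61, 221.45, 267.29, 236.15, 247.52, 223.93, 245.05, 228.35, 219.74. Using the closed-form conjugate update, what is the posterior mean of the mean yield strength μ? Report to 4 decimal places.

For Normal data with known variance σ², a Normal(μ₀, σ₀²) prior on μ is conjugate. Posterior precision = 1/σ₀² + n/σ²; posterior mean is the precision-weighted average of μ₀ and x̄.
Σxᵢ = 242.91 + 236.70 + 243.61 + 221.45 + 267.29 + 236.15 + 247.52 + 223.93 + 245.05 + 228.35 + 219.74 = 2612.7, so n·x̄ = 2612.7.
σ₀² = 13.80² = 190.44, σ² = 17.52² = 306.9504; σ² + n·σ₀² = 306.9504 + 11·190.44 = 2401.7904.
Posterior mean = (μ₀/σ₀² + n·x̄/σ²)/(1/σ₀² + n/σ²) = (σ²·μ₀ + σ₀²·n·x̄)/(σ² + n·σ₀²) = (306.9504·232.84 + 190.44·2612.7)/2401.7904 = 569032.919136/2401.7904 = 236.9203.

236.9203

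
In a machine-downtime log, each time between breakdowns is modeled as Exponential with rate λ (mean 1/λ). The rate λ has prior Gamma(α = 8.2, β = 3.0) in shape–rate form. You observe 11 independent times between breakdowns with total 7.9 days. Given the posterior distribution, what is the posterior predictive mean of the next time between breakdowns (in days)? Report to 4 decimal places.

With a Gamma(shape α, rate β) prior on the exponential rate λ, the posterior after n observations with total T = Σxᵢ is Gamma(α+n, β+T).
Posterior: Gamma(8.2+11, 3.0+7.9) = Gamma(19.2, 10.9).
The predictive distribution for the next observation is Lomax; its mean is β/(α−1) = 10.9/18.2 = 0.5989.

0.5989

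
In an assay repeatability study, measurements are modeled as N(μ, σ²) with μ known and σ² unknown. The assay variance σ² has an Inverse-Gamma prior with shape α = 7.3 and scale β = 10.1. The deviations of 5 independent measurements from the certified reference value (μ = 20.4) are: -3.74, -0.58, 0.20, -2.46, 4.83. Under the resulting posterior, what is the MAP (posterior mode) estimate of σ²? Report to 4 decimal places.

With known mean μ and an Inverse-Gamma(α, β) prior on σ², the Normal likelihood is conjugate: posterior is Inv-Gamma(α + n/2, β + Σ(xᵢ−μ)²/2).
Σ(xᵢ−μ)² = (-3.74)² + (-0.58)² + (0.20)² + (-2.46)² + (4.83)² = 43.7445.
Posterior: Inv-Gamma(7.3 + 5/2, 10.1 + 43.7445/2) = Inv-Gamma(9.80, 31.97225).
Mode = β/(α+1) = 31.97225/10.80 = 2.9604.

2.9604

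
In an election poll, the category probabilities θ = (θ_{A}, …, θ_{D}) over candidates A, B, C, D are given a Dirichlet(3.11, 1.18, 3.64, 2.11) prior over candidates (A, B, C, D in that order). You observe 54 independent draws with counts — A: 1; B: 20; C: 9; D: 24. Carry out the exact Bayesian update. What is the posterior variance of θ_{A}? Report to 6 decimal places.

The Dirichlet prior is conjugate to the Multinomial likelihood: each posterior αⱼ = prior αⱼ + observed count nⱼ.
Posterior concentration: (4.11, 21.18, 12.64, 26.11), total = 64.04.
Var[θ_j] = α_j(Σα−α_j)/((Σα)²(Σα+1)) = 4.11·59.93/(64.04²·65.04) = 0.000923.

0.000923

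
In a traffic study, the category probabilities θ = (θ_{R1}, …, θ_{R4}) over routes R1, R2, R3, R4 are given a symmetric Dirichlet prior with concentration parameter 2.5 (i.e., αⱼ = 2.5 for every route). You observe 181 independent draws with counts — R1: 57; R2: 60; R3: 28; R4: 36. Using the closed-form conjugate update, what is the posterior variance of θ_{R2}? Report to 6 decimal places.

0.001147

The Dirichlet prior is conjugate to the Multinomial likelihood: each posterior αⱼ = prior αⱼ + observed count nⱼ.
Posterior concentration: (59.5, 62.5, 30.5, 38.5), total = 191.0.
Var[θ_j] = α_j(Σα−α_j)/((Σα)²(Σα+1)) = 62.5·128.5/(191.0²·192.0) = 0.001147.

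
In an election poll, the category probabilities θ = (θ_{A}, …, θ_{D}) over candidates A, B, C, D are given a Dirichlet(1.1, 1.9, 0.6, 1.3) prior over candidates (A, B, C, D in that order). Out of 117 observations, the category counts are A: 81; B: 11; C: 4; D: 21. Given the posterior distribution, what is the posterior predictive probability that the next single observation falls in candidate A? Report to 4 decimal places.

The Dirichlet prior is conjugate to the Multinomial likelihood: each posterior αⱼ = prior αⱼ + observed count nⱼ.
Posterior concentration: (82.1, 12.9, 4.6, 22.3), total = 121.9.
P(next = A | data) = α_{A}/Σα = 0.6735.

0.6735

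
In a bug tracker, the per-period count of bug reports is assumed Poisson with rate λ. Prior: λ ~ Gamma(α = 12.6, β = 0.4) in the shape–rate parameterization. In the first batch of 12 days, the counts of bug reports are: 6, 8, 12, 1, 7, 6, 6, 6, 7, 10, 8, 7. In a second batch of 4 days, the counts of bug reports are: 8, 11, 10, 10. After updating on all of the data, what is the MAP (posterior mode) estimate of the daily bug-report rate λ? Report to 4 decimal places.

8.2073

With a Gamma(shape α, rate β) prior, the Poisson likelihood is conjugate: the posterior is Gamma(α + ΣXᵢ, β + n).
Batch 1: sum of counts S = 84 over n = 12 days.
After batch 1: Gamma(α+S, β+n) = Gamma(12.6+84, 0.4+12) = Gamma(96.6, 12.4).
Batch 2: sum of counts S = 39 over n = 4 days.
After batch 2: Gamma(α+S, β+n) = Gamma(96.6+39, 12.4+4) = Gamma(135.6, 16.4).
Mode of Gamma(α,β) for α≥1 is (α−1)/β = 134.6/16.4 = 8.2073.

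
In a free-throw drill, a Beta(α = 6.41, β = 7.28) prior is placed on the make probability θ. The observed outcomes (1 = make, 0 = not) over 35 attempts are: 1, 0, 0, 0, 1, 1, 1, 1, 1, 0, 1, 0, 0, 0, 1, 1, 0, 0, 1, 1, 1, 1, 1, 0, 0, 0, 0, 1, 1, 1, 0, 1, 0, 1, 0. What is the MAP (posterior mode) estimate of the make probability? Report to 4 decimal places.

0.5228

The Beta prior is conjugate to a Binomial/Bernoulli likelihood; the update adds successes to α and failures to β.
Posterior: Beta(α+k, β+n−k) = Beta(6.41+19, 7.28+16) = Beta(25.41, 23.28).
Mode of Beta(a,b) for a,b>1 is (a−1)/(a+b−2) = 24.41/46.69 = 0.5228.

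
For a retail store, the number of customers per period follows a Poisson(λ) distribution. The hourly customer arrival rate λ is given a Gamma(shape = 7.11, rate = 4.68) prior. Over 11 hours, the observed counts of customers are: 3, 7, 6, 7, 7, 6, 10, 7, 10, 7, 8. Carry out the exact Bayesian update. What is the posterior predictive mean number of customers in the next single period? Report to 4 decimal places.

With a Gamma(shape α, rate β) prior, the Poisson likelihood is conjugate: the posterior is Gamma(α + ΣXᵢ, β + n).
Sum of counts S = 78 over n = 11 hours.
Posterior: Gamma(α+S, β+n) = Gamma(7.11+78, 4.68+11) = Gamma(85.11, 15.68).
The predictive distribution for one future period is NegBinom with mean α/β = 5.4279.

5.4279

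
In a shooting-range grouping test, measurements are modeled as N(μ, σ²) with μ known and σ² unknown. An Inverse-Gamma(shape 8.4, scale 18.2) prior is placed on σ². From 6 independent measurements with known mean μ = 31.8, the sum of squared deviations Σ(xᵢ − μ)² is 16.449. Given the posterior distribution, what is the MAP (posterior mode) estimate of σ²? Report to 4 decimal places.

2.1310

With known mean μ and an Inverse-Gamma(α, β) prior on σ², the Normal likelihood is conjugate: posterior is Inv-Gamma(α + n/2, β + Σ(xᵢ−μ)²/2).
Posterior: Inv-Gamma(8.4 + 6/2, 18.2 + 16.449/2) = Inv-Gamma(11.40, 26.4245).
Mode = β/(α+1) = 26.4245/12.40 = 2.1310.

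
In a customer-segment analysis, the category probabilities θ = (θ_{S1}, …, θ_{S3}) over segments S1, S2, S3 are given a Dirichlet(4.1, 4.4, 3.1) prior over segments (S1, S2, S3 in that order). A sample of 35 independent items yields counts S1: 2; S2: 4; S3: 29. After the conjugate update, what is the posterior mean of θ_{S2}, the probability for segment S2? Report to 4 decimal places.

The Dirichlet prior is conjugate to the Multinomial likelihood: each posterior αⱼ = prior αⱼ + observed count nⱼ.
Posterior concentration: (6.1, 8.4, 32.1), total = 46.6.
E[θ_{S2}|data] = α_{S2}/Σα = 8.4/46.6 = 0.1803.

0.1803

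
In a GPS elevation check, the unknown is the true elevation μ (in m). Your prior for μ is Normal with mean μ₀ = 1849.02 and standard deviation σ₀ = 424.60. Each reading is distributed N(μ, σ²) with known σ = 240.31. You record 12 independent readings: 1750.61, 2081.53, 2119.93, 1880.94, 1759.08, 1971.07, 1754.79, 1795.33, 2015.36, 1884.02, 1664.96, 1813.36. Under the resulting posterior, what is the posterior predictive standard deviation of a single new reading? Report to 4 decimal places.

249.8723

For Normal data with known variance σ², a Normal(μ₀, σ₀²) prior on μ is conjugate. Posterior precision = 1/σ₀² + n/σ²; posterior mean is the precision-weighted average of μ₀ and x̄.
σ₀² = 424.60² = 180285.16, σ² = 240.31² = 57748.8961; σ² + n·σ₀² = 57748.8961 + 12·180285.16 = 2221170.8161.
Posterior precision = 1/σ₀² + n/σ² = 1/180285.16 + 12/57748.8961 = (σ² + n·σ₀²)/(σ₀²σ²) = 2221170.8161/(180285.16·57748.8961); posterior variance σₙ² = σ₀²σ²/(σ² + n·σ₀²) = 180285.16·57748.8961/2221170.8161 = 4687.288748.
Predictive variance for one new observation = σₙ² + σ² = 180285.16·57748.8961/2221170.8161 + 57748.8961 = σ²·(σ₀² + 2221170.8161)/2221170.8161 = 57748.8961·2401455.9761/2221170.8161 = 62436.184848; SD = √(57748.8961·2401455.9761/2221170.8161) = 249.8723.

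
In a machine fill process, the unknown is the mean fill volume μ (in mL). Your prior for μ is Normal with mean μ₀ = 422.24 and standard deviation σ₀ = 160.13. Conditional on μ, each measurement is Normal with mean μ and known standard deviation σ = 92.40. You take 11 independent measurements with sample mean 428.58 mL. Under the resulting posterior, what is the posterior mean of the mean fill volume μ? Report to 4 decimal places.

428.3937

For Normal data with known variance σ², a Normal(μ₀, σ₀²) prior on μ is conjugate. Posterior precision = 1/σ₀² + n/σ²; posterior mean is the precision-weighted average of μ₀ and x̄.
n·x̄ = 11·428.58 = 4714.38.
σ₀² = 160.13² = 25641.6169, σ² = 92.40² = 8537.76; σ² + n·σ₀² = 8537.76 + 11·25641.6169 = 290595.5459.
Posterior mean = (μ₀/σ₀² + n·x̄/σ²)/(1/σ₀² + n/σ²) = (σ²·μ₀ + σ₀²·n·x̄)/(σ² + n·σ₀²) = (8537.76·422.24 + 25641.6169·4714.38)/290595.5459 = 124489309.663422/290595.5459 = 428.3937.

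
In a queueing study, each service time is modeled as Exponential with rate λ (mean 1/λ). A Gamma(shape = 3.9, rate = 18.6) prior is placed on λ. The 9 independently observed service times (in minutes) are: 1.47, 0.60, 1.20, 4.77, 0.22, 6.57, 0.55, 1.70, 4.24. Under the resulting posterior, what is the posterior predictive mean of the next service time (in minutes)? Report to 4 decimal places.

With a Gamma(shape α, rate β) prior on the exponential rate λ, the posterior after n observations with total T = Σxᵢ is Gamma(α+n, β+T).
Sum of observations T = 21.32 minutes; n = 9.
Posterior: Gamma(3.9+9, 18.6+21.32) = Gamma(12.9, 39.92).
The predictive distribution for the next observation is Lomax; its mean is β/(α−1) = 39.92/11.9 = 3.3546.

3.3546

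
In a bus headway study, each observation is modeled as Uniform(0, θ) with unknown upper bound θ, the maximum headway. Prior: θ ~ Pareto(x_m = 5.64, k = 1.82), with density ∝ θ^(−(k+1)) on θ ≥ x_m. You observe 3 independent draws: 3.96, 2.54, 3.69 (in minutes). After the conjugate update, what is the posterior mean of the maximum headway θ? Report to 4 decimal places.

A Pareto(scale x_m, shape k) prior on the upper bound θ of Uniform(0, θ) is conjugate: posterior is Pareto(max(x_m, max xᵢ), k + n).
Sample maximum = 3.96; prior scale x_m = 5.64 → posterior scale = max = 5.64.
Posterior shape = 1.82 + 3 = 4.82.
E[θ|data] = k·x_m/(k−1) = 4.82·5.64/3.82 = 7.1164.

7.1164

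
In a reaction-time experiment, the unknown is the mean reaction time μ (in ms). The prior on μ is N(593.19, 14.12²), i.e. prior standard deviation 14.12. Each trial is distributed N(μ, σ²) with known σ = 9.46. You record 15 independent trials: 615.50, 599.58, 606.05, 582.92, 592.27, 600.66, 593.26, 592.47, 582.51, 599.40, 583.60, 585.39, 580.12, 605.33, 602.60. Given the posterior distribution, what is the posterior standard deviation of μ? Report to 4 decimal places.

For Normal data with known variance σ², a Normal(μ₀, σ₀²) prior on μ is conjugate. Posterior precision = 1/σ₀² + n/σ²; posterior mean is the precision-weighted average of μ₀ and x̄.
σ₀² = 14.12² = 199.3744, σ² = 9.46² = 89.4916; σ² + n·σ₀² = 89.4916 + 15·199.3744 = 3080.1076.
Posterior precision = 1/σ₀² + n/σ² = 1/199.3744 + 15/89.4916 = (σ² + n·σ₀²)/(σ₀²σ²) = 3080.1076/(199.3744·89.4916); posterior variance σₙ² = σ₀²σ²/(σ² + n·σ₀²) = 199.3744·89.4916/3080.1076 = 5.792763.
Posterior SD = √σₙ² = √(199.3744·89.4916/3080.1076) = 2.4068.

2.4068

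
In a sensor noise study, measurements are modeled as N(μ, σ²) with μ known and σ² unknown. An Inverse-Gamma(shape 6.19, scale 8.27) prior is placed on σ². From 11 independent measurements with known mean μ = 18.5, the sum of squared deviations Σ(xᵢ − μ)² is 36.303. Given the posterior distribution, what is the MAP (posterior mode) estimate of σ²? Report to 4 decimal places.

2.0821

With known mean μ and an Inverse-Gamma(α, β) prior on σ², the Normal likelihood is conjugate: posterior is Inv-Gamma(α + n/2, β + Σ(xᵢ−μ)²/2).
Posterior: Inv-Gamma(6.19 + 11/2, 8.27 + 36.303/2) = Inv-Gamma(11.69, 26.4215).
Mode = β/(α+1) = 26.4215/12.69 = 2.0821.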